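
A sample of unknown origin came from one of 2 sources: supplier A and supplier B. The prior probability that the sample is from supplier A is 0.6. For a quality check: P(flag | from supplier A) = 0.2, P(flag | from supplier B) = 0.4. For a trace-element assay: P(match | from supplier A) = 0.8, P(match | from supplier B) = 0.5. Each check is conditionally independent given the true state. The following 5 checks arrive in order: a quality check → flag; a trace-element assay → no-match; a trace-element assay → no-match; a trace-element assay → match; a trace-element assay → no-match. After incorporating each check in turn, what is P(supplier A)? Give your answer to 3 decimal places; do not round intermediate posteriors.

After a quality check='flag': P(supplier A) = 0.2·0.6000 / (0.2·0.6000 + 0.4·0.4000) ≈ 0.4286
After a trace-element assay='no-match': P(supplier A) = 0.2·0.4286 / (0.2·0.4286 + 0.5·0.5714) ≈ 0.2308
After a trace-element assay='no-match': P(supplier A) = 0.2·0.2308 / (0.2·0.2308 + 0.5·0.7692) ≈ 0.1071
After a trace-element assay='match': P(supplier A) = 0.8·0.1071 / (0.8·0.1071 + 0.5·0.8929) ≈ 0.1611
After a trace-element assay='no-match': P(supplier A) = 0.2·0.1611 / (0.2·0.1611 + 0.5·0.8389) ≈ 0.0713

0.071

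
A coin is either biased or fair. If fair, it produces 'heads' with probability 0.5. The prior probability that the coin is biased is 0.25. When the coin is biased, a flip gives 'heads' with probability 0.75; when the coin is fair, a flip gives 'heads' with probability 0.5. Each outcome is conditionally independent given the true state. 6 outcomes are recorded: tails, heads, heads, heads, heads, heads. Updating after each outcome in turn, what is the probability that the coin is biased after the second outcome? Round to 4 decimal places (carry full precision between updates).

0.2000

After 'tails': P(biased) = 0.25·0.2500 / (0.25·0.2500 + 0.5·0.7500) ≈ 0.1429
After 'heads': P(biased) = 0.75·0.1429 / (0.75·0.1429 + 0.5·0.8571) ≈ 0.2000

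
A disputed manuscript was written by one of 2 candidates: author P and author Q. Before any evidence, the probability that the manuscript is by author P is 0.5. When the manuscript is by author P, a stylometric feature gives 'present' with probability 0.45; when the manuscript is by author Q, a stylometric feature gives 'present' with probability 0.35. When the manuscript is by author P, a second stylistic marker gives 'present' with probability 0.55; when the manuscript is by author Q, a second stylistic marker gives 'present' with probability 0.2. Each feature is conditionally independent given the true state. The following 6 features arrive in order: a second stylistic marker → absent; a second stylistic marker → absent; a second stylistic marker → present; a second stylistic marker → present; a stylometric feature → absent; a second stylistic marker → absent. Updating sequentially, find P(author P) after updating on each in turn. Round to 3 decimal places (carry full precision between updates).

Apply Bayes' rule sequentially, carrying P(author P) forward.
After a second stylistic marker='absent': P(author P) = 0.45·0.5000 / (0.45·0.5000 + 0.8·0.5000) ≈ 0.3600
After a second stylistic marker='absent': P(author P) = 0.45·0.3600 / (0.45·0.3600 + 0.8·0.6400) ≈ 0.2404
After a second stylistic marker='present': P(author P) = 0.55·0.2404 / (0.55·0.2404 + 0.2·0.7596) ≈ 0.4653
After a second stylistic marker='present': P(author P) = 0.55·0.4653 / (0.55·0.4653 + 0.2·0.5347) ≈ 0.7053
After a stylometric feature='absent': P(author P) = 0.55·0.7053 / (0.55·0.7053 + 0.65·0.2947) ≈ 0.6694
After a second stylistic marker='absent': P(author P) = 0.45·0.6694 / (0.45·0.6694 + 0.8·0.3306) ≈ 0.5325

0.532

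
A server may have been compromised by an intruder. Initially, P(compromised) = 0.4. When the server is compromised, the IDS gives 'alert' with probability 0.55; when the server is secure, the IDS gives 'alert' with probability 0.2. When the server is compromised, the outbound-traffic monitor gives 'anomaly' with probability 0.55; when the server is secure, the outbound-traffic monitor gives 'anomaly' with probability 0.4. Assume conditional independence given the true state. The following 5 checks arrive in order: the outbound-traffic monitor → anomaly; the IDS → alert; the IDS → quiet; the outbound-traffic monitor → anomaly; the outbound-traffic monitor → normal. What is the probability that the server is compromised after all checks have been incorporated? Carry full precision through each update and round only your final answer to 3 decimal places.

Apply Bayes' rule sequentially, carrying P(compromised) forward.
After the outbound-traffic monitor='anomaly': P(compromised) = 0.55·0.4000 / (0.55·0.4000 + 0.4·0.6000) ≈ 0.4783
After the IDS='alert': P(compromised) = 0.55·0.4783 / (0.55·0.4783 + 0.2·0.5217) ≈ 0.7160
After the IDS='quiet': P(compromised) = 0.45·0.7160 / (0.45·0.7160 + 0.8·0.2840) ≈ 0.5864
After the outbound-traffic monitor='anomaly': P(compromised) = 0.55·0.5864 / (0.55·0.5864 + 0.4·0.4136) ≈ 0.6610
After the outbound-traffic monitor='normal': P(compromised) = 0.45·0.6610 / (0.45·0.6610 + 0.6·0.3390) ≈ 0.5939

0.594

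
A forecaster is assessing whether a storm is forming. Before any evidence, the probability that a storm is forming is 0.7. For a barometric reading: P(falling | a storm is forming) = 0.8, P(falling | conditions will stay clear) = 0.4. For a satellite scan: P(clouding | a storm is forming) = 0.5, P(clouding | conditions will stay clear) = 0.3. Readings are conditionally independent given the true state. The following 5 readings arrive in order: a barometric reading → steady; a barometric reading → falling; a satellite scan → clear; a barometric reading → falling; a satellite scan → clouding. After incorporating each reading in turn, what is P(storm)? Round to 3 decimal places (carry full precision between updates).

Apply Bayes' rule sequentially, carrying P(storm) forward.
After a barometric reading='steady': P(storm) = 0.2·0.7000 / (0.2·0.7000 + 0.6·0.3000) ≈ 0.4375
After a barometric reading='falling': P(storm) = 0.8·0.4375 / (0.8·0.4375 + 0.4·0.5625) ≈ 0.6087
After a satellite scan='clear': P(storm) = 0.5·0.6087 / (0.5·0.6087 + 0.7·0.3913) ≈ 0.5263
After a barometric reading='falling': P(storm) = 0.8·0.5263 / (0.8·0.5263 + 0.4·0.4737) ≈ 0.6897
After a satellite scan='clouding': P(storm) = 0.5·0.6897 / (0.5·0.6897 + 0.3·0.3103) ≈ 0.7874

0.787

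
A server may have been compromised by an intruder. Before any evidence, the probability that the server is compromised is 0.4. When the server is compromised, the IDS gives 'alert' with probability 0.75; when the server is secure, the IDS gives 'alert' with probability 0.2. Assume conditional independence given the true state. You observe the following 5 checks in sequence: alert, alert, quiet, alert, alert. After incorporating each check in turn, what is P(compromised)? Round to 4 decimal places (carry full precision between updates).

0.9763

Apply Bayes' rule sequentially, carrying P(compromised) forward.
After 'alert': P(compromised) = 0.75·0.4000 / (0.75·0.4000 + 0.2·0.6000) ≈ 0.7143
After 'alert': P(compromised) = 0.75·0.7143 / (0.75·0.7143 + 0.2·0.2857) ≈ 0.9036
After 'quiet': P(compromised) = 0.25·0.9036 / (0.25·0.9036 + 0.8·0.0964) ≈ 0.7455
After 'alert': P(compromised) = 0.75·0.7455 / (0.75·0.7455 + 0.2·0.2545) ≈ 0.9166
After 'alert': P(compromised) = 0.75·0.9166 / (0.75·0.9166 + 0.2·0.0834) ≈ 0.9763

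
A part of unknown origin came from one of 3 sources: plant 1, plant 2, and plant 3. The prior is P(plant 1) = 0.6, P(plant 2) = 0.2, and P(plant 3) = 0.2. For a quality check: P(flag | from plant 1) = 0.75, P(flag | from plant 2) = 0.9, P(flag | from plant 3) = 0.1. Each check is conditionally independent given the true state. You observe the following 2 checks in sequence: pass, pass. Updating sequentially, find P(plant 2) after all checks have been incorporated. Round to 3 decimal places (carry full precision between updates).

After 'pass': normaliser = 0.25·0.6000 + 0.1·0.2000 + 0.9·0.2000; P(plant 1) ≈ 0.4286, P(plant 2) ≈ 0.0571, P(plant 3) ≈ 0.5143
After 'pass': normaliser = 0.25·0.4286 + 0.1·0.0571 + 0.9·0.5143; P(plant 1) ≈ 0.1861, P(plant 2) ≈ 0.0099, P(plant 3) ≈ 0.8040

0.010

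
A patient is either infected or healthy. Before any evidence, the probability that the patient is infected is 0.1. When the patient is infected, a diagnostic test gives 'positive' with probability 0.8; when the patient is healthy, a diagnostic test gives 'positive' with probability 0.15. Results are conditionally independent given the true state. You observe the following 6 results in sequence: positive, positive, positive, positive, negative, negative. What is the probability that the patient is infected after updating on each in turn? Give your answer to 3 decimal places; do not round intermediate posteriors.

After 'positive': P(infected) = 0.8·0.1000 / (0.8·0.1000 + 0.15·0.9000) ≈ 0.3721
After 'positive': P(infected) = 0.8·0.3721 / (0.8·0.3721 + 0.15·0.6279) ≈ 0.7596
After 'positive': P(infected) = 0.8·0.7596 / (0.8·0.7596 + 0.15·0.2404) ≈ 0.9440
After 'positive': P(infected) = 0.8·0.9440 / (0.8·0.9440 + 0.15·0.0560) ≈ 0.9890
After 'negative': P(infected) = 0.2·0.9890 / (0.2·0.9890 + 0.85·0.0110) ≈ 0.9549
After 'negative': P(infected) = 0.2·0.9549 / (0.2·0.9549 + 0.85·0.0451) ≈ 0.8327

0.833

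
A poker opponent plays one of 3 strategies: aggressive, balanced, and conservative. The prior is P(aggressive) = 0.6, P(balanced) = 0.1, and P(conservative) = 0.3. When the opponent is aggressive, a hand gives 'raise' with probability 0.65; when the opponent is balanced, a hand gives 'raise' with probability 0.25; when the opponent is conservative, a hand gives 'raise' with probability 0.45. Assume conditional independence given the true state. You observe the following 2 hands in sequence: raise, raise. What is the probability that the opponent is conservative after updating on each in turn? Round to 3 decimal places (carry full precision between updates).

After 'raise': normaliser = 0.65·0.6000 + 0.25·0.1000 + 0.45·0.3000; P(aggressive) ≈ 0.7091, P(balanced) ≈ 0.0455, P(conservative) ≈ 0.2455
After 'raise': normaliser = 0.65·0.7091 + 0.25·0.0455 + 0.45·0.2455; P(aggressive) ≈ 0.7910, P(balanced) ≈ 0.0195, P(conservative) ≈ 0.1895

0.190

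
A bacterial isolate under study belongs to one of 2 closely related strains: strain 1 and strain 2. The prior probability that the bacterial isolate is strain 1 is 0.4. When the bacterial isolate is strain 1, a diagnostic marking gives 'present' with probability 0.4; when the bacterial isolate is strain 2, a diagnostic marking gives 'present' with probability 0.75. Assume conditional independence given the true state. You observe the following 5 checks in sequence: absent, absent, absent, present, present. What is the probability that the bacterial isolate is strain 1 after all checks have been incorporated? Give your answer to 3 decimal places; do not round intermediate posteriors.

0.724

After 'absent': P(strain 1) = 0.6·0.4000 / (0.6·0.4000 + 0.25·0.6000) ≈ 0.6154
After 'absent': P(strain 1) = 0.6·0.6154 / (0.6·0.6154 + 0.25·0.3846) ≈ 0.7934
After 'absent': P(strain 1) = 0.6·0.7934 / (0.6·0.7934 + 0.25·0.2066) ≈ 0.9021
After 'present': P(strain 1) = 0.4·0.9021 / (0.4·0.9021 + 0.75·0.0979) ≈ 0.8309
After 'present': P(strain 1) = 0.4·0.8309 / (0.4·0.8309 + 0.75·0.1691) ≈ 0.7239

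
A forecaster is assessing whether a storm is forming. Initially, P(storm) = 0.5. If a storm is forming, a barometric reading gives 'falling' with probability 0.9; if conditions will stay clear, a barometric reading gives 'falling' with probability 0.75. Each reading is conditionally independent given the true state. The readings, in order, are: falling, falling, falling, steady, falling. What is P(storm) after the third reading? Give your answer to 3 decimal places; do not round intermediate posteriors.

0.633

After 'falling': P(storm) = 0.9·0.5000 / (0.9·0.5000 + 0.75·0.5000) ≈ 0.5455
After 'falling': P(storm) = 0.9·0.5455 / (0.9·0.5455 + 0.75·0.4545) ≈ 0.5902
After 'falling': P(storm) = 0.9·0.5902 / (0.9·0.5902 + 0.75·0.4098) ≈ 0.6334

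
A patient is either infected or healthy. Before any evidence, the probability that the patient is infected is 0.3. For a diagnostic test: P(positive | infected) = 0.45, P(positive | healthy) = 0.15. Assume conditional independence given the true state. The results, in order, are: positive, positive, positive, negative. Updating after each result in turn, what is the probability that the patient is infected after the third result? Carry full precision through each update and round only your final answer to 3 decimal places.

Each posterior becomes the prior for the next update.
After 'positive': P(infected) = 0.45·0.3000 / (0.45·0.3000 + 0.15·0.7000) ≈ 0.5625
After 'positive': P(infected) = 0.45·0.5625 / (0.45·0.5625 + 0.15·0.4375) ≈ 0.7941
After 'positive': P(infected) = 0.45·0.7941 / (0.45·0.7941 + 0.15·0.2059) ≈ 0.9205

0.920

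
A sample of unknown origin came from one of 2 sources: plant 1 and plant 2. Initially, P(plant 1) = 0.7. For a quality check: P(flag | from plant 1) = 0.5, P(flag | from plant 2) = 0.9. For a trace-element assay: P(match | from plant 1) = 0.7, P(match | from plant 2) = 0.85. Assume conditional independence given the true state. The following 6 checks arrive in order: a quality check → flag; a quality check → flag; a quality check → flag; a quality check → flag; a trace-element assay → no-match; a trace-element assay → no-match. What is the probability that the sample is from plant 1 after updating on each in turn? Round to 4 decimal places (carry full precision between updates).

After a quality check='flag': P(plant 1) = 0.5·0.7000 / (0.5·0.7000 + 0.9·0.3000) ≈ 0.5645
After a quality check='flag': P(plant 1) = 0.5·0.5645 / (0.5·0.5645 + 0.9·0.4355) ≈ 0.4187
After a quality check='flag': P(plant 1) = 0.5·0.4187 / (0.5·0.4187 + 0.9·0.5813) ≈ 0.2858
After a quality check='flag': P(plant 1) = 0.5·0.2858 / (0.5·0.2858 + 0.9·0.7142) ≈ 0.1819
After a trace-element assay='no-match': P(plant 1) = 0.3·0.1819 / (0.3·0.1819 + 0.15·0.8181) ≈ 0.3077
After a trace-element assay='no-match': P(plant 1) = 0.3·0.3077 / (0.3·0.3077 + 0.15·0.6923) ≈ 0.4706

0.4706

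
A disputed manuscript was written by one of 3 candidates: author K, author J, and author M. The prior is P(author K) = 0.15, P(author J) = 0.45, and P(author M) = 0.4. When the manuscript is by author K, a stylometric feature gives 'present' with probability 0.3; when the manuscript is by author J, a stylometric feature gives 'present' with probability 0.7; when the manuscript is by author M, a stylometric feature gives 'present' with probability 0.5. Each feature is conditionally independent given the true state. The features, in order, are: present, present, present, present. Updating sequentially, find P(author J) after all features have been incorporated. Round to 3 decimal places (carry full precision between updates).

0.805

After 'present': normaliser = 0.3·0.1500 + 0.7·0.4500 + 0.5·0.4000; P(author K) ≈ 0.0804, P(author J) ≈ 0.5625, P(author M) ≈ 0.3571
After 'present': normaliser = 0.3·0.0804 + 0.7·0.5625 + 0.5·0.3571; P(author K) ≈ 0.0404, P(author J) ≈ 0.6602, P(author M) ≈ 0.2994
After 'present': normaliser = 0.3·0.0404 + 0.7·0.6602 + 0.5·0.2994; P(author K) ≈ 0.0194, P(author J) ≈ 0.7406, P(author M) ≈ 0.2399
After 'present': normaliser = 0.3·0.0194 + 0.7·0.7406 + 0.5·0.2399; P(author K) ≈ 0.0090, P(author J) ≈ 0.8047, P(author M) ≈ 0.1862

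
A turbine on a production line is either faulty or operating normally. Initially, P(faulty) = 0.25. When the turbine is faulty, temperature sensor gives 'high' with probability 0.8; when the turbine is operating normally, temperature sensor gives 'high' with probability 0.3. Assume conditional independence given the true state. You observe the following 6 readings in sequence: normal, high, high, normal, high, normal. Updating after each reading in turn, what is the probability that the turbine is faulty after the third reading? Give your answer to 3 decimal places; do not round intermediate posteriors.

0.404

Apply Bayes' rule sequentially, carrying P(faulty) forward.
After 'normal': P(faulty) = 0.2·0.2500 / (0.2·0.2500 + 0.7·0.7500) ≈ 0.0870
After 'high': P(faulty) = 0.8·0.0870 / (0.8·0.0870 + 0.3·0.9130) ≈ 0.2025
After 'high': P(faulty) = 0.8·0.2025 / (0.8·0.2025 + 0.3·0.7975) ≈ 0.4038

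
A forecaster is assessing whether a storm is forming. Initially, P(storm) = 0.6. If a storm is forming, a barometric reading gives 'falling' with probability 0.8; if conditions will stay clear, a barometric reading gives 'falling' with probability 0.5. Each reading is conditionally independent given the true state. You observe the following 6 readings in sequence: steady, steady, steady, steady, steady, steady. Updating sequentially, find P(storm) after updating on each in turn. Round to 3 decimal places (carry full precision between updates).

0.006

After 'steady': P(storm) = 0.2·0.6000 / (0.2·0.6000 + 0.5·0.4000) ≈ 0.3750
After 'steady': P(storm) = 0.2·0.3750 / (0.2·0.3750 + 0.5·0.6250) ≈ 0.1935
After 'steady': P(storm) = 0.2·0.1935 / (0.2·0.1935 + 0.5·0.8065) ≈ 0.0876
After 'steady': P(storm) = 0.2·0.0876 / (0.2·0.0876 + 0.5·0.9124) ≈ 0.0370
After 'steady': P(storm) = 0.2·0.0370 / (0.2·0.0370 + 0.5·0.9630) ≈ 0.0151
After 'steady': P(storm) = 0.2·0.0151 / (0.2·0.0151 + 0.5·0.9849) ≈ 0.0061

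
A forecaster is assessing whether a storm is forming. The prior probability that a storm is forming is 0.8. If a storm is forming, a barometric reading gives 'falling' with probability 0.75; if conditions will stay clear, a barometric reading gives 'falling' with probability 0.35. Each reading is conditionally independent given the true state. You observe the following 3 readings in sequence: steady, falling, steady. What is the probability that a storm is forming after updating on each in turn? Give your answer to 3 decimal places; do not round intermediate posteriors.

0.559

After 'steady': P(storm) = 0.25·0.8000 / (0.25·0.8000 + 0.65·0.2000) ≈ 0.6061
After 'falling': P(storm) = 0.75·0.6061 / (0.75·0.6061 + 0.35·0.3939) ≈ 0.7673
After 'steady': P(storm) = 0.25·0.7673 / (0.25·0.7673 + 0.65·0.2327) ≈ 0.5591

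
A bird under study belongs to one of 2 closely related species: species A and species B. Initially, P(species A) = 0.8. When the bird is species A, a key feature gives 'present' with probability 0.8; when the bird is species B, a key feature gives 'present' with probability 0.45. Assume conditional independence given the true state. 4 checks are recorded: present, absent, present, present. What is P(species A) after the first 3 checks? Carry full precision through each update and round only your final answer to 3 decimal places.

0.821

After 'present': P(species A) = 0.8·0.8000 / (0.8·0.8000 + 0.45·0.2000) ≈ 0.8767
After 'absent': P(species A) = 0.2·0.8767 / (0.2·0.8767 + 0.55·0.1233) ≈ 0.7211
After 'present': P(species A) = 0.8·0.7211 / (0.8·0.7211 + 0.45·0.2789) ≈ 0.8213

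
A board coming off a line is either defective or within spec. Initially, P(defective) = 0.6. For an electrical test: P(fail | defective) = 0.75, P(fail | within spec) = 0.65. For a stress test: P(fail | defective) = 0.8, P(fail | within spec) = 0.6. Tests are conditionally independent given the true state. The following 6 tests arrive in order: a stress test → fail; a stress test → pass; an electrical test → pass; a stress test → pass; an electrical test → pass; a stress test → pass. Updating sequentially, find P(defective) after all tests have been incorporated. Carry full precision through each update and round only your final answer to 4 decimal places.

0.1131

After a stress test='fail': P(defective) = 0.8·0.6000 / (0.8·0.6000 + 0.6·0.4000) ≈ 0.6667
After a stress test='pass': P(defective) = 0.2·0.6667 / (0.2·0.6667 + 0.4·0.3333) ≈ 0.5000
After an electrical test='pass': P(defective) = 0.25·0.5000 / (0.25·0.5000 + 0.35·0.5000) ≈ 0.4167
After a stress test='pass': P(defective) = 0.2·0.4167 / (0.2·0.4167 + 0.4·0.5833) ≈ 0.2632
After an electrical test='pass': P(defective) = 0.25·0.2632 / (0.25·0.2632 + 0.35·0.7368) ≈ 0.2033
After a stress test='pass': P(defective) = 0.2·0.2033 / (0.2·0.2033 + 0.4·0.7967) ≈ 0.1131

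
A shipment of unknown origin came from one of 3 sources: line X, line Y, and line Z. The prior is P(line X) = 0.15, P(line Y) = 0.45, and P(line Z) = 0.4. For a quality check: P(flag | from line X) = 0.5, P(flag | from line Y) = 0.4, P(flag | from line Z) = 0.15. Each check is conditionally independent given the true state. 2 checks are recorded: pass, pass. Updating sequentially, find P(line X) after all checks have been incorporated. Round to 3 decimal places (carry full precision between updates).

After 'pass': normaliser = 0.5·0.1500 + 0.6·0.4500 + 0.85·0.4000; P(line X) ≈ 0.1095, P(line Y) ≈ 0.3942, P(line Z) ≈ 0.4964
After 'pass': normaliser = 0.5·0.1095 + 0.6·0.3942 + 0.85·0.4964; P(line X) ≈ 0.0768, P(line Y) ≈ 0.3316, P(line Z) ≈ 0.5916

0.077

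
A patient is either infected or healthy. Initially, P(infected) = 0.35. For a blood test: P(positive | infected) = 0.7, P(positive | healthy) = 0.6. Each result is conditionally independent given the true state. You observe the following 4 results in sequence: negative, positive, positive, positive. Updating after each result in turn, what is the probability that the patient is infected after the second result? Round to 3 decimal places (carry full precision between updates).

Each posterior becomes the prior for the next update.
After 'negative': P(infected) = 0.3·0.3500 / (0.3·0.3500 + 0.4·0.6500) ≈ 0.2877
After 'positive': P(infected) = 0.7·0.2877 / (0.7·0.2877 + 0.6·0.7123) ≈ 0.3203

0.320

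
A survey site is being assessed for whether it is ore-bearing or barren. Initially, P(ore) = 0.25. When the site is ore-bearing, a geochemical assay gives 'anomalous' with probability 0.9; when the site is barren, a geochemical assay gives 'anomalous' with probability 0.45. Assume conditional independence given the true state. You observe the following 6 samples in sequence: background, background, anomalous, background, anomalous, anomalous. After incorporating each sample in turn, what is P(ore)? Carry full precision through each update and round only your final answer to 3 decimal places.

0.016

Apply Bayes' rule sequentially, carrying P(ore) forward.
After 'background': P(ore) = 0.1·0.2500 / (0.1·0.2500 + 0.55·0.7500) ≈ 0.0571
After 'background': P(ore) = 0.1·0.0571 / (0.1·0.0571 + 0.55·0.9429) ≈ 0.0109
After 'anomalous': P(ore) = 0.9·0.0109 / (0.9·0.0109 + 0.45·0.9891) ≈ 0.0216
After 'background': P(ore) = 0.1·0.0216 / (0.1·0.0216 + 0.55·0.9784) ≈ 0.0040
After 'anomalous': P(ore) = 0.9·0.0040 / (0.9·0.0040 + 0.45·0.9960) ≈ 0.0080
After 'anomalous': P(ore) = 0.9·0.0080 / (0.9·0.0080 + 0.45·0.9920) ≈ 0.0158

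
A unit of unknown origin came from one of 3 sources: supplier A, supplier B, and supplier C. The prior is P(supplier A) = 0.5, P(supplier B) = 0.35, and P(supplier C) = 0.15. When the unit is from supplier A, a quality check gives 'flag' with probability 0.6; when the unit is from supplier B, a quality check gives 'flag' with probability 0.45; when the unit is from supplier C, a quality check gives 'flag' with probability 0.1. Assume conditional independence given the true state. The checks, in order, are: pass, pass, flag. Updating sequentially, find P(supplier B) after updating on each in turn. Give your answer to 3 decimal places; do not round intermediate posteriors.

0.442

After 'pass': normaliser = 0.4·0.5000 + 0.55·0.3500 + 0.9·0.1500; P(supplier A) ≈ 0.3791, P(supplier B) ≈ 0.3649, P(supplier C) ≈ 0.2559
After 'pass': normaliser = 0.4·0.3791 + 0.55·0.3649 + 0.9·0.2559; P(supplier A) ≈ 0.2603, P(supplier B) ≈ 0.3444, P(supplier C) ≈ 0.3953
After 'flag': normaliser = 0.6·0.2603 + 0.45·0.3444 + 0.1·0.3953; P(supplier A) ≈ 0.4453, P(supplier B) ≈ 0.4420, P(supplier C) ≈ 0.1127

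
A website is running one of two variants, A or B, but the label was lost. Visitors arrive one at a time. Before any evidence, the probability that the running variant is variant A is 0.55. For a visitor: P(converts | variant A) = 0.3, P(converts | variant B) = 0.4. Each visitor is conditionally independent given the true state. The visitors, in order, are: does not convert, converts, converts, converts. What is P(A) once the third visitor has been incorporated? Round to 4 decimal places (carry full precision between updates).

0.4451

After 'does not convert': P(A) = 0.7·0.5500 / (0.7·0.5500 + 0.6·0.4500) ≈ 0.5878
After 'converts': P(A) = 0.3·0.5878 / (0.3·0.5878 + 0.4·0.4122) ≈ 0.5168
After 'converts': P(A) = 0.3·0.5168 / (0.3·0.5168 + 0.4·0.4832) ≈ 0.4451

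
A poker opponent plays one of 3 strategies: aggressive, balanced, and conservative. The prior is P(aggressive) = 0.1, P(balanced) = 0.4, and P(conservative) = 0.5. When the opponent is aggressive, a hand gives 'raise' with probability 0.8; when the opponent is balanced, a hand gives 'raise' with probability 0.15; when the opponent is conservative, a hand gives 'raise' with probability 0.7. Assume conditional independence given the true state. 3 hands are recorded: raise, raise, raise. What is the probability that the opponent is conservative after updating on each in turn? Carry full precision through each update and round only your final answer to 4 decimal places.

0.7655

After 'raise': normaliser = 0.8·0.1000 + 0.15·0.4000 + 0.7·0.5000; P(aggressive) ≈ 0.1633, P(balanced) ≈ 0.1224, P(conservative) ≈ 0.7143
After 'raise': normaliser = 0.8·0.1633 + 0.15·0.1224 + 0.7·0.7143; P(aggressive) ≈ 0.2013, P(balanced) ≈ 0.0283, P(conservative) ≈ 0.7704
After 'raise': normaliser = 0.8·0.2013 + 0.15·0.0283 + 0.7·0.7704; P(aggressive) ≈ 0.2285, P(balanced) ≈ 0.0060, P(conservative) ≈ 0.7655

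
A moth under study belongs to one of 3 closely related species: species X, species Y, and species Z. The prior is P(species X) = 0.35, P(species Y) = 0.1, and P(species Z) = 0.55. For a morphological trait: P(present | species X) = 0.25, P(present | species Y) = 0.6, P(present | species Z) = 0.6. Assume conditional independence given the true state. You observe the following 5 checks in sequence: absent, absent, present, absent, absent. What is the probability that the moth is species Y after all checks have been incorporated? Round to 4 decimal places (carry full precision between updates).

Each posterior becomes the prior for the next update.
After 'absent': normaliser = 0.75·0.3500 + 0.4·0.1000 + 0.4·0.5500; P(species X) ≈ 0.5024, P(species Y) ≈ 0.0766, P(species Z) ≈ 0.4211
After 'absent': normaliser = 0.75·0.5024 + 0.4·0.0766 + 0.4·0.4211; P(species X) ≈ 0.6543, P(species Y) ≈ 0.0532, P(species Z) ≈ 0.2925
After 'present': normaliser = 0.25·0.6543 + 0.6·0.0532 + 0.6·0.2925; P(species X) ≈ 0.4410, P(species Y) ≈ 0.0860, P(species Z) ≈ 0.4730
After 'absent': normaliser = 0.75·0.4410 + 0.4·0.0860 + 0.4·0.4730; P(species X) ≈ 0.5966, P(species Y) ≈ 0.0621, P(species Z) ≈ 0.3413
After 'absent': normaliser = 0.75·0.5966 + 0.4·0.0621 + 0.4·0.3413; P(species X) ≈ 0.7350, P(species Y) ≈ 0.0408, P(species Z) ≈ 0.2243

0.0408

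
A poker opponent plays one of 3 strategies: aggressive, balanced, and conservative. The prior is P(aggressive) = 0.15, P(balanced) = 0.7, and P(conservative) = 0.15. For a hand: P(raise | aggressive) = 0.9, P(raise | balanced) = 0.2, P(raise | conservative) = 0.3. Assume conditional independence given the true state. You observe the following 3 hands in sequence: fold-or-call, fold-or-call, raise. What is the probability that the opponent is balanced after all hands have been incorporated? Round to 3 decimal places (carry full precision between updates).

After 'fold-or-call': normaliser = 0.1·0.1500 + 0.8·0.7000 + 0.7·0.1500; P(aggressive) ≈ 0.0221, P(balanced) ≈ 0.8235, P(conservative) ≈ 0.1544
After 'fold-or-call': normaliser = 0.1·0.0221 + 0.8·0.8235 + 0.7·0.1544; P(aggressive) ≈ 0.0029, P(balanced) ≈ 0.8566, P(conservative) ≈ 0.1405
After 'raise': normaliser = 0.9·0.0029 + 0.2·0.8566 + 0.3·0.1405; P(aggressive) ≈ 0.0119, P(balanced) ≈ 0.7929, P(conservative) ≈ 0.1951

0.793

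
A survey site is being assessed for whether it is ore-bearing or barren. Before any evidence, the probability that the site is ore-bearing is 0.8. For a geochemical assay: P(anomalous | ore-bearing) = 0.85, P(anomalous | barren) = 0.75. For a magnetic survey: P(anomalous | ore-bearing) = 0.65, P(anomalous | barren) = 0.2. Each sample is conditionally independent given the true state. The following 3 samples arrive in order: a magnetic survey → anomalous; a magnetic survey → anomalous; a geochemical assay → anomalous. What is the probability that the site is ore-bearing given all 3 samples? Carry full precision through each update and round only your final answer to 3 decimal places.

After a magnetic survey='anomalous': P(ore) = 0.65·0.8000 / (0.65·0.8000 + 0.2·0.2000) ≈ 0.9286
After a magnetic survey='anomalous': P(ore) = 0.65·0.9286 / (0.65·0.9286 + 0.2·0.0714) ≈ 0.9769
After a geochemical assay='anomalous': P(ore) = 0.85·0.9769 / (0.85·0.9769 + 0.75·0.0231) ≈ 0.9795

0.980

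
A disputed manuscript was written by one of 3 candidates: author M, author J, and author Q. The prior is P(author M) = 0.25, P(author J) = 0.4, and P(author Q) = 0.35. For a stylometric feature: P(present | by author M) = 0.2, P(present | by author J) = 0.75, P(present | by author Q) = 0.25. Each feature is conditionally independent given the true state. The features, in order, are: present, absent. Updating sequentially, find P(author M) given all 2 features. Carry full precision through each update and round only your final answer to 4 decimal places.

After 'present': normaliser = 0.2·0.2500 + 0.75·0.4000 + 0.25·0.3500; P(author M) ≈ 0.1143, P(author J) ≈ 0.6857, P(author Q) ≈ 0.2000
After 'absent': normaliser = 0.8·0.1143 + 0.25·0.6857 + 0.75·0.2000; P(author M) ≈ 0.2215, P(author J) ≈ 0.4152, P(author Q) ≈ 0.3633

0.2215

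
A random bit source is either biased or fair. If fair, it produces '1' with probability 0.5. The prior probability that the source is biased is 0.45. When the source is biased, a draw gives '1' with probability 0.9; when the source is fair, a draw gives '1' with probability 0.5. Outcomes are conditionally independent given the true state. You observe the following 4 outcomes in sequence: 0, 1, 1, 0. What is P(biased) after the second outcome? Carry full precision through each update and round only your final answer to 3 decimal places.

0.228

After '0': P(biased) = 0.1·0.4500 / (0.1·0.4500 + 0.5·0.5500) ≈ 0.1406
After '1': P(biased) = 0.9·0.1406 / (0.9·0.1406 + 0.5·0.8594) ≈ 0.2275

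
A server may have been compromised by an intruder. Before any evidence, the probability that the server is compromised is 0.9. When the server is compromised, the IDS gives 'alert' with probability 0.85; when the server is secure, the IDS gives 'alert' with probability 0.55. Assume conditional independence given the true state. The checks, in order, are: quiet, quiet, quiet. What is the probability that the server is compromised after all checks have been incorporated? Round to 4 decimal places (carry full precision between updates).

0.2500

After 'quiet': P(compromised) = 0.15·0.9000 / (0.15·0.9000 + 0.45·0.1000) ≈ 0.7500
After 'quiet': P(compromised) = 0.15·0.7500 / (0.15·0.7500 + 0.45·0.2500) ≈ 0.5000
After 'quiet': P(compromised) = 0.15·0.5000 / (0.15·0.5000 + 0.45·0.5000) ≈ 0.2500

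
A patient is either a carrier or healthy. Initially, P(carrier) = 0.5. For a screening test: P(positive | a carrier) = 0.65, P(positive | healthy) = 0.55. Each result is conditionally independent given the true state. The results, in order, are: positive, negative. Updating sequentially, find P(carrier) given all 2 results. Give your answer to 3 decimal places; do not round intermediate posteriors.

0.479

Apply Bayes' rule sequentially, carrying P(carrier) forward.
After 'positive': P(carrier) = 0.65·0.5000 / (0.65·0.5000 + 0.55·0.5000) ≈ 0.5417
After 'negative': P(carrier) = 0.35·0.5417 / (0.35·0.5417 + 0.45·0.4583) ≈ 0.4789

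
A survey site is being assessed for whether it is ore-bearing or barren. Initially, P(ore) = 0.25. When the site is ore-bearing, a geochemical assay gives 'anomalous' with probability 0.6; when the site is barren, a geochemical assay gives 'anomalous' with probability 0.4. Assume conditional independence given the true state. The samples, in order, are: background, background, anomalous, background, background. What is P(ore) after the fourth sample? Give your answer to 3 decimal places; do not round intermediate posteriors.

After 'background': P(ore) = 0.4·0.2500 / (0.4·0.2500 + 0.6·0.7500) ≈ 0.1818
After 'background': P(ore) = 0.4·0.1818 / (0.4·0.1818 + 0.6·0.8182) ≈ 0.1290
After 'anomalous': P(ore) = 0.6·0.1290 / (0.6·0.1290 + 0.4·0.8710) ≈ 0.1818
After 'background': P(ore) = 0.4·0.1818 / (0.4·0.1818 + 0.6·0.8182) ≈ 0.1290

0.129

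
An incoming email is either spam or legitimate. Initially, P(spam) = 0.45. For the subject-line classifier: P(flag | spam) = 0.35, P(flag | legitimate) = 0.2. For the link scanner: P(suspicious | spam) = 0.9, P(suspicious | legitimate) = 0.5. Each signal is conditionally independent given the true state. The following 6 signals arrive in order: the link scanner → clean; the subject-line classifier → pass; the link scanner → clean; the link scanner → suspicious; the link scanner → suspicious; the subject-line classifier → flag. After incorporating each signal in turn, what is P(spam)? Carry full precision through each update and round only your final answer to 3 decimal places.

After the link scanner='clean': P(spam) = 0.1·0.4500 / (0.1·0.4500 + 0.5·0.5500) ≈ 0.1406
After the subject-line classifier='pass': P(spam) = 0.65·0.1406 / (0.65·0.1406 + 0.8·0.8594) ≈ 0.1174
After the link scanner='clean': P(spam) = 0.1·0.1174 / (0.1·0.1174 + 0.5·0.8826) ≈ 0.0259
After the link scanner='suspicious': P(spam) = 0.9·0.0259 / (0.9·0.0259 + 0.5·0.9741) ≈ 0.0457
After the link scanner='suspicious': P(spam) = 0.9·0.0457 / (0.9·0.0457 + 0.5·0.9543) ≈ 0.0793
After the subject-line classifier='flag': P(spam) = 0.35·0.0793 / (0.35·0.0793 + 0.2·0.9207) ≈ 0.1310

0.131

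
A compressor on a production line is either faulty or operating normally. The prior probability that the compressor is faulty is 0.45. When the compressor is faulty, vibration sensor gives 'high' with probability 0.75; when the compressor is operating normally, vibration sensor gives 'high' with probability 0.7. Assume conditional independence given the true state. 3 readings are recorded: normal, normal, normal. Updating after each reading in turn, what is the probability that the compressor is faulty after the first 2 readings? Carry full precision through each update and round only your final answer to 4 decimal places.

0.3623

Apply Bayes' rule sequentially, carrying P(faulty) forward.
After 'normal': P(faulty) = 0.25·0.4500 / (0.25·0.4500 + 0.3·0.5500) ≈ 0.4054
After 'normal': P(faulty) = 0.25·0.4054 / (0.25·0.4054 + 0.3·0.5946) ≈ 0.3623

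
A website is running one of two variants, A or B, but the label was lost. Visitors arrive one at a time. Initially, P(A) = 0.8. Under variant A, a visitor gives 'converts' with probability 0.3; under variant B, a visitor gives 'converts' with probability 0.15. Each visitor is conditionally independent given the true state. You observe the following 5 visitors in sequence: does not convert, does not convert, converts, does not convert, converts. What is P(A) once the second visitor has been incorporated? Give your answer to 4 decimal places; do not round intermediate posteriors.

0.7307

Apply Bayes' rule sequentially, carrying P(A) forward.
After 'does not convert': P(A) = 0.7·0.8000 / (0.7·0.8000 + 0.85·0.2000) ≈ 0.7671
After 'does not convert': P(A) = 0.7·0.7671 / (0.7·0.7671 + 0.85·0.2329) ≈ 0.7307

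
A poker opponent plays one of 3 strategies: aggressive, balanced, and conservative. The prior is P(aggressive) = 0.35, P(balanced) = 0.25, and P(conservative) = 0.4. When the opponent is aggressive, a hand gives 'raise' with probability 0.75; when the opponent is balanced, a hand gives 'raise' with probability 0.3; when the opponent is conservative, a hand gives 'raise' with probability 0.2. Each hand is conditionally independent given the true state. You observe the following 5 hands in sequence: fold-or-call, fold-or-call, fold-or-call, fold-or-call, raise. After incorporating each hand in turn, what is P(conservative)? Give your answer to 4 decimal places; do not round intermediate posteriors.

After 'fold-or-call': normaliser = 0.25·0.3500 + 0.7·0.2500 + 0.8·0.4000; P(aggressive) ≈ 0.1502, P(balanced) ≈ 0.3004, P(conservative) ≈ 0.5494
After 'fold-or-call': normaliser = 0.25·0.1502 + 0.7·0.3004 + 0.8·0.5494; P(aggressive) ≈ 0.0546, P(balanced) ≈ 0.3060, P(conservative) ≈ 0.6394
After 'fold-or-call': normaliser = 0.25·0.0546 + 0.7·0.3060 + 0.8·0.6394; P(aggressive) ≈ 0.0185, P(balanced) ≈ 0.2897, P(conservative) ≈ 0.6918
After 'fold-or-call': normaliser = 0.25·0.0185 + 0.7·0.2897 + 0.8·0.6918; P(aggressive) ≈ 0.0061, P(balanced) ≈ 0.2665, P(conservative) ≈ 0.7274
After 'raise': normaliser = 0.75·0.0061 + 0.3·0.2665 + 0.2·0.7274; P(aggressive) ≈ 0.0198, P(balanced) ≈ 0.3476, P(conservative) ≈ 0.6326

0.6326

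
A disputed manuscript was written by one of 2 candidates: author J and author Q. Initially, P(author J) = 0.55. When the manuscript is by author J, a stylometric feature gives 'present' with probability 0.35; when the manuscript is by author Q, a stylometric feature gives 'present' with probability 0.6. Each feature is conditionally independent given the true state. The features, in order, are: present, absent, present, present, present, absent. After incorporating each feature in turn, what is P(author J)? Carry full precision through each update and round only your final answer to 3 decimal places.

Apply Bayes' rule sequentially, carrying P(author J) forward.
After 'present': P(author J) = 0.35·0.5500 / (0.35·0.5500 + 0.6·0.4500) ≈ 0.4162
After 'absent': P(author J) = 0.65·0.4162 / (0.65·0.4162 + 0.4·0.5838) ≈ 0.5367
After 'present': P(author J) = 0.35·0.5367 / (0.35·0.5367 + 0.6·0.4633) ≈ 0.4033
After 'present': P(author J) = 0.35·0.4033 / (0.35·0.4033 + 0.6·0.5967) ≈ 0.2828
After 'present': P(author J) = 0.35·0.2828 / (0.35·0.2828 + 0.6·0.7172) ≈ 0.1870
After 'absent': P(author J) = 0.65·0.1870 / (0.65·0.1870 + 0.4·0.8130) ≈ 0.2720

0.272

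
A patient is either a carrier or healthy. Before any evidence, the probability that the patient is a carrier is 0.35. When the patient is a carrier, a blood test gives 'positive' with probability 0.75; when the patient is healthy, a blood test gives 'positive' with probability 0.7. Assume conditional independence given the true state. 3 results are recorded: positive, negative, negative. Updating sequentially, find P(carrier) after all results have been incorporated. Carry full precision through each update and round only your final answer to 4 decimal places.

0.2860

Each posterior becomes the prior for the next update.
After 'positive': P(carrier) = 0.75·0.3500 / (0.75·0.3500 + 0.7·0.6500) ≈ 0.3659
After 'negative': P(carrier) = 0.25·0.3659 / (0.25·0.3659 + 0.3·0.6341) ≈ 0.3247
After 'negative': P(carrier) = 0.25·0.3247 / (0.25·0.3247 + 0.3·0.6753) ≈ 0.2860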